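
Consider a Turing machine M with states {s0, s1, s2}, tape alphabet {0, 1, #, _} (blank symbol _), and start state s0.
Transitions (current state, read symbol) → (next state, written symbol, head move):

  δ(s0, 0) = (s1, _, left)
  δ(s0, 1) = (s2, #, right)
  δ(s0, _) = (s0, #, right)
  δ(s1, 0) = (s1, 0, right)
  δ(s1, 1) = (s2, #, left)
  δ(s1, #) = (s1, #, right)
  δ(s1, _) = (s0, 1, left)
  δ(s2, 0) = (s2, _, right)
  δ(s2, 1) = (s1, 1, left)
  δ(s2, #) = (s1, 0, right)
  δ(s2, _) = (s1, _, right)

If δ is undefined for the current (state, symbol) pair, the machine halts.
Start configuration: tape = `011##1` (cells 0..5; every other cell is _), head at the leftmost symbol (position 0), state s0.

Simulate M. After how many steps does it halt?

s0 | __[0]11##1_   read 0 → write _, move left, go to s1
s1 | _[_]_11##1_   read _ → write 1, move left, go to s0
s0 | [_]1_11##1_   read _ → write #, move right, go to s0
s0 | #[1]_11##1_   read 1 → write #, move right, go to s2
s2 | ##[_]11##1_   read _ → write _, move right, go to s1
s1 | ##_[1]1##1_   read 1 → write #, move left, go to s2
s2 | ##[_]#1##1_   read _ → write _, move right, go to s1
s1 | ##_[#]1##1_   read # → write #, move right, go to s1
s1 | ##_#[1]##1_   read 1 → write #, move left, go to s2
s2 | ##_[#]###1_   read # → write 0, move right, go to s1
s1 | ##_0[#]##1_   read # → write #, move right, go to s1
s1 | ##_0#[#]#1_   read # → write #, move right, go to s1
s1 | ##_0##[#]1_   read # → write #, move right, go to s1
s1 | ##_0###[1]_   read 1 → write #, move left, go to s2
s2 | ##_0##[#]#_   read # → write 0, move right, go to s1
s1 | ##_0##0[#]_   read # → write #, move right, go to s1
s1 | ##_0##0#[_]   read _ → write 1, move left, go to s0
s0 | ##_0##0[#]1
M halts after 17 transitions.

17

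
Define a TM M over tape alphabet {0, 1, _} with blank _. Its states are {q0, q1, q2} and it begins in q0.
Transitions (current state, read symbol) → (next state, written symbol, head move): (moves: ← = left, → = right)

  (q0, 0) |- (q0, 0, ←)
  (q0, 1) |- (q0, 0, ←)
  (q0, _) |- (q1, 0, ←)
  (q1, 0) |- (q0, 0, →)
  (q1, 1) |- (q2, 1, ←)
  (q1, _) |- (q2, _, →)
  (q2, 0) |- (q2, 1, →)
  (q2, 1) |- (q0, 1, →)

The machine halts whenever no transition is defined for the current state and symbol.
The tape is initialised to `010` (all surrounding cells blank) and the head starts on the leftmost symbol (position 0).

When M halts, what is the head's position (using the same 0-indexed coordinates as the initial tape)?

3

q0 | ___[0]10_   read 0 → write 0, move ←, go to q0
q0 | __[_]010_   read _ → write 0, move ←, go to q1
q1 | _[_]0010_   read _ → write _, move →, go to q2
q2 | __[0]010_   read 0 → write 1, move →, go to q2
q2 | __1[0]10_   read 0 → write 1, move →, go to q2
q2 | __11[1]0_   read 1 → write 1, move →, go to q0
q0 | __111[0]_   read 0 → write 0, move ←, go to q0
q0 | __11[1]0_   read 1 → write 0, move ←, go to q0
q0 | __1[1]00_   read 1 → write 0, move ←, go to q0
q0 | __[1]000_   read 1 → write 0, move ←, go to q0
q0 | _[_]0000_   read _ → write 0, move ←, go to q1
q1 | [_]00000_   read _ → write _, move →, go to q2
q2 | _[0]0000_   read 0 → write 1, move →, go to q2
q2 | _1[0]000_   read 0 → write 1, move →, go to q2
q2 | _11[0]00_   read 0 → write 1, move →, go to q2
q2 | _111[0]0_   read 0 → write 1, move →, go to q2
q2 | _1111[0]_   read 0 → write 1, move →, go to q2
q2 | _11111[_]
At halt the head is at cell 3.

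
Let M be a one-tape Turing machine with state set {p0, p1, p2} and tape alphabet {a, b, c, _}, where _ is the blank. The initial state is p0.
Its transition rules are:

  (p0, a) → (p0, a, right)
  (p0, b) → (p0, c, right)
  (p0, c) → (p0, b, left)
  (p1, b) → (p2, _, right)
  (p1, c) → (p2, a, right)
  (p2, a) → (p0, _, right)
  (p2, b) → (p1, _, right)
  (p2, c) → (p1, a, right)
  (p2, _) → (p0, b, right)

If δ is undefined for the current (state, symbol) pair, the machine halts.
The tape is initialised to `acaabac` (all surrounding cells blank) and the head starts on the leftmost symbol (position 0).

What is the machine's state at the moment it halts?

p0

p0 | [a]caabac_   read a → write a, move right, go to p0
p0 | a[c]aabac_   read c → write b, move left, go to p0
p0 | [a]baabac_   read a → write a, move right, go to p0
p0 | a[b]aabac_   read b → write c, move right, go to p0
p0 | ac[a]abac_   read a → write a, move right, go to p0
p0 | aca[a]bac_   read a → write a, move right, go to p0
p0 | acaa[b]ac_   read b → write c, move right, go to p0
p0 | acaac[a]c_   read a → write a, move right, go to p0
p0 | acaaca[c]_   read c → write b, move left, go to p0
p0 | acaac[a]b_   read a → write a, move right, go to p0
p0 | acaaca[b]_   read b → write c, move right, go to p0
p0 | acaacac[_]
No transition is defined for (p0, _); M halts in state p0.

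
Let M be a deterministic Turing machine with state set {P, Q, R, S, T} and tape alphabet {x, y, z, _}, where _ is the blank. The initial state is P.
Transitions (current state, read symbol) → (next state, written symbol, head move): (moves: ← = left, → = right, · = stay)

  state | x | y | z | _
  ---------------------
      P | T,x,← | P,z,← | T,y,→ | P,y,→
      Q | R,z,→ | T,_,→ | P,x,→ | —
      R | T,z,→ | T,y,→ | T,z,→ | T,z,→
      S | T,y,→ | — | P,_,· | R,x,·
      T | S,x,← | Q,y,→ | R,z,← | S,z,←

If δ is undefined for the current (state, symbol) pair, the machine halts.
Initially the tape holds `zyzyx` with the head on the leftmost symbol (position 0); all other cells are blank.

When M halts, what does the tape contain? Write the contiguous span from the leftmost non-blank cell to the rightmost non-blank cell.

P | [z]yzyx___   read z → write y, move →, go to T
T | y[y]zyx___   read y → write y, move →, go to Q
Q | yy[z]yx___   read z → write x, move →, go to P
P | yyx[y]x___   read y → write z, move ←, go to P
P | yy[x]zx___   read x → write x, move ←, go to T
T | y[y]xzx___   read y → write y, move →, go to Q
Q | yy[x]zx___   read x → write z, move →, go to R
R | yyz[z]x___   read z → write z, move →, go to T
T | yyzz[x]___   read x → write x, move ←, go to S
S | yyz[z]x___   read z → write _, move ·, go to P
P | yyz[_]x___   read _ → write y, move →, go to P
P | yyzy[x]___   read x → write x, move ←, go to T
T | yyz[y]x___   read y → write y, move →, go to Q
Q | yyzy[x]___   read x → write z, move →, go to R
R | yyzyz[_]__   read _ → write z, move →, go to T
T | yyzyzz[_]_   read _ → write z, move ←, go to S
S | yyzyz[z]z_   read z → write _, move ·, go to P
P | yyzyz[_]z_   read _ → write y, move →, go to P
P | yyzyzy[z]_   read z → write y, move →, go to T
T | yyzyzyy[_]   read _ → write z, move ←, go to S
S | yyzyzy[y]z
The non-blank tape span at halt is yyzyzyyz.

yyzyzyyz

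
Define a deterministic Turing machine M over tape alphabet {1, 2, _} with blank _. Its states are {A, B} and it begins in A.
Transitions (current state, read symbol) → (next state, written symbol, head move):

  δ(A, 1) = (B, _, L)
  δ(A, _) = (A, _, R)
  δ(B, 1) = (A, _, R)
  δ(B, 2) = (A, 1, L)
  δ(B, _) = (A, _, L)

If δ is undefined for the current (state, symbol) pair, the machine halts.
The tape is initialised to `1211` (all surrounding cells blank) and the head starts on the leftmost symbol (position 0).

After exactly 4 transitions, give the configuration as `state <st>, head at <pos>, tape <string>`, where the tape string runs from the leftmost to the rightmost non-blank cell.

state A, head at 0, tape 211

A | __[1]211   read 1 → write _, move L, go to B
B | _[_]_211   read _ → write _, move L, go to A
A | [_]__211   read _ → write _, move R, go to A
A | _[_]_211   read _ → write _, move R, go to A
A | __[_]211
After 4 steps: state A, head at 0, tape 211.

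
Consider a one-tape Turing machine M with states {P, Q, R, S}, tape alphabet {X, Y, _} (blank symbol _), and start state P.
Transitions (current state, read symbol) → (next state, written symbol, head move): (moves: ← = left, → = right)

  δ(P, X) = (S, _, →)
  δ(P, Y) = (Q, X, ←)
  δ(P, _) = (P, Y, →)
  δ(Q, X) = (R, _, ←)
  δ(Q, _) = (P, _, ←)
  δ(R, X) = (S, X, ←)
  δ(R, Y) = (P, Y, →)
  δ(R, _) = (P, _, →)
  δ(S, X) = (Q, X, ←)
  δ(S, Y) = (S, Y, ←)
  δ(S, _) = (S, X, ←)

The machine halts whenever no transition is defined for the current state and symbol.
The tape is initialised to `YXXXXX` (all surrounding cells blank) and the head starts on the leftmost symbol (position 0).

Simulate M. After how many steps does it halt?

state=P head=0 tape=__[Y]XXXXX   (P,Y)→(Q,X,←)
state=Q head=-1 tape=_[_]XXXXXX   (Q,_)→(P,_,←)
state=P head=-2 tape=[_]_XXXXXX   (P,_)→(P,Y,→)
state=P head=-1 tape=Y[_]XXXXXX   (P,_)→(P,Y,→)
state=P head=0 tape=YY[X]XXXXX   (P,X)→(S,_,→)
state=S head=1 tape=YY_[X]XXXX   (S,X)→(Q,X,←)
state=Q head=0 tape=YY[_]XXXXX   (Q,_)→(P,_,←)
state=P head=-1 tape=Y[Y]_XXXXX   (P,Y)→(Q,X,←)
state=Q head=-2 tape=[Y]X_XXXXX
M halts after 8 transitions.

8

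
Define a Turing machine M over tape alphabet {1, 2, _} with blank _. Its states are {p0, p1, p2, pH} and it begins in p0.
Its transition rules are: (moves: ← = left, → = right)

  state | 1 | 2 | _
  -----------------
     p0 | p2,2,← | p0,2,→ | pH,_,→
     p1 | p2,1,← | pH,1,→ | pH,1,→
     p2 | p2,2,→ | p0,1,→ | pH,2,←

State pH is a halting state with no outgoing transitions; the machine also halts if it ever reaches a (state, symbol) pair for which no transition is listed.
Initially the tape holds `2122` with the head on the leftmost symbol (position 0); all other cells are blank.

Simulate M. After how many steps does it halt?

7

state=p0 head=0 tape=[2]122__   (p0,2)→(p0,2,→)
state=p0 head=1 tape=2[1]22__   (p0,1)→(p2,2,←)
state=p2 head=0 tape=[2]222__   (p2,2)→(p0,1,→)
state=p0 head=1 tape=1[2]22__   (p0,2)→(p0,2,→)
state=p0 head=2 tape=12[2]2__   (p0,2)→(p0,2,→)
state=p0 head=3 tape=122[2]__   (p0,2)→(p0,2,→)
state=p0 head=4 tape=1222[_]_   (p0,_)→(pH,_,→)
state=pH head=5 tape=1222_[_]
M halts after 7 transitions.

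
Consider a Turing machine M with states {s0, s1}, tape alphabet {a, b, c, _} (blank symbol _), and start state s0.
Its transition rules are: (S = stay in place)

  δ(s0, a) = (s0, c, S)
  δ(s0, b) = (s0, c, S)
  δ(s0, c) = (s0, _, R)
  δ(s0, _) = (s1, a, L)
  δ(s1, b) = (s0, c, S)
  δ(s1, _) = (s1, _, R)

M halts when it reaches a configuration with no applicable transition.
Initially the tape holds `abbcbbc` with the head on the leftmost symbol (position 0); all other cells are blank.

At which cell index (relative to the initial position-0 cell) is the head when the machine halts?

7

s0 | [a]bbcbbc_   read a → write c, move S, go to s0
s0 | [c]bbcbbc_   read c → write _, move R, go to s0
s0 | _[b]bcbbc_   read b → write c, move S, go to s0
s0 | _[c]bcbbc_   read c → write _, move R, go to s0
s0 | __[b]cbbc_   read b → write c, move S, go to s0
s0 | __[c]cbbc_   read c → write _, move R, go to s0
s0 | ___[c]bbc_   read c → write _, move R, go to s0
s0 | ____[b]bc_   read b → write c, move S, go to s0
s0 | ____[c]bc_   read c → write _, move R, go to s0
s0 | _____[b]c_   read b → write c, move S, go to s0
s0 | _____[c]c_   read c → write _, move R, go to s0
s0 | ______[c]_   read c → write _, move R, go to s0
s0 | _______[_]   read _ → write a, move L, go to s1
s1 | ______[_]a   read _ → write _, move R, go to s1
s1 | _______[a]
At halt the head is at cell 7.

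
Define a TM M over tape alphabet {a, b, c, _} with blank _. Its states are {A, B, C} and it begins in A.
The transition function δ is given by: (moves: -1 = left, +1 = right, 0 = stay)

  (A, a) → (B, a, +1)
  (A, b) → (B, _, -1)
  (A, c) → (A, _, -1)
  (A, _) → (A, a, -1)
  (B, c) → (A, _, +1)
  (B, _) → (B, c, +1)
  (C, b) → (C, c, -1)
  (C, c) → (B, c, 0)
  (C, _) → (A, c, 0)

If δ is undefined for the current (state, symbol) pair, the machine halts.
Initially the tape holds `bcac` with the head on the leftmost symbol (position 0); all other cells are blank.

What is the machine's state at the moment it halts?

B

state=A head=0 tape=_[b]cac_   (A,b)→(B,_,-1)
state=B head=-1 tape=[_]_cac_   (B,_)→(B,c,+1)
state=B head=0 tape=c[_]cac_   (B,_)→(B,c,+1)
state=B head=1 tape=cc[c]ac_   (B,c)→(A,_,+1)
state=A head=2 tape=cc_[a]c_   (A,a)→(B,a,+1)
state=B head=3 tape=cc_a[c]_   (B,c)→(A,_,+1)
state=A head=4 tape=cc_a_[_]   (A,_)→(A,a,-1)
state=A head=3 tape=cc_a[_]a   (A,_)→(A,a,-1)
state=A head=2 tape=cc_[a]aa   (A,a)→(B,a,+1)
state=B head=3 tape=cc_a[a]a
No transition is defined for (B, a); M halts in state B.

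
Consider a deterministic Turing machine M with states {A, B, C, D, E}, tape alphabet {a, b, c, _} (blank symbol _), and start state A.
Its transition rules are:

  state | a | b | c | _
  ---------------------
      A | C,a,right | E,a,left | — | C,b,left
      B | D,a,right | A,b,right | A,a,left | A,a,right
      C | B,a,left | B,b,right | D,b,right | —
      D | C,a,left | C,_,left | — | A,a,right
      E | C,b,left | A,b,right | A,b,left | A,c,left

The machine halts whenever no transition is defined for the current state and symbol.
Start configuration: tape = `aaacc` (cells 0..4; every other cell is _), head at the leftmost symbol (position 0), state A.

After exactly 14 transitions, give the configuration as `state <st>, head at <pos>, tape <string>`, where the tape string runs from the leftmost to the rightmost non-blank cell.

state=A head=0 tape=__[a]aacc   (A,a)→(C,a,right)
state=C head=1 tape=__a[a]acc   (C,a)→(B,a,left)
state=B head=0 tape=__[a]aacc   (B,a)→(D,a,right)
state=D head=1 tape=__a[a]acc   (D,a)→(C,a,left)
state=C head=0 tape=__[a]aacc   (C,a)→(B,a,left)
state=B head=-1 tape=_[_]aaacc   (B,_)→(A,a,right)
state=A head=0 tape=_a[a]aacc   (A,a)→(C,a,right)
state=C head=1 tape=_aa[a]acc   (C,a)→(B,a,left)
state=B head=0 tape=_a[a]aacc   (B,a)→(D,a,right)
state=D head=1 tape=_aa[a]acc   (D,a)→(C,a,left)
state=C head=0 tape=_a[a]aacc   (C,a)→(B,a,left)
state=B head=-1 tape=_[a]aaacc   (B,a)→(D,a,right)
state=D head=0 tape=_a[a]aacc   (D,a)→(C,a,left)
state=C head=-1 tape=_[a]aaacc   (C,a)→(B,a,left)
state=B head=-2 tape=[_]aaaacc
After 14 steps: state B, head at -2, tape aaaacc.

state B, head at -2, tape aaaacc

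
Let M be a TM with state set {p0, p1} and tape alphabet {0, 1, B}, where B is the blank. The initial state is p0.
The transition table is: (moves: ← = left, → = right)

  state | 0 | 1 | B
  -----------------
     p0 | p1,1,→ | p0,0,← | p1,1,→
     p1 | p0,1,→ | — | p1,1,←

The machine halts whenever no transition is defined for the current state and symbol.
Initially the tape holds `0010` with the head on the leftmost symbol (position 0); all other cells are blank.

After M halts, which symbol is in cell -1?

1

p0 | B[0]010B   read 0 → write 1, move →, go to p1
p1 | B1[0]10B   read 0 → write 1, move →, go to p0
p0 | B11[1]0B   read 1 → write 0, move ←, go to p0
p0 | B1[1]00B   read 1 → write 0, move ←, go to p0
p0 | B[1]000B   read 1 → write 0, move ←, go to p0
p0 | [B]0000B   read B → write 1, move →, go to p1
p1 | 1[0]000B   read 0 → write 1, move →, go to p0
p0 | 11[0]00B   read 0 → write 1, move →, go to p1
p1 | 111[0]0B   read 0 → write 1, move →, go to p0
p0 | 1111[0]B   read 0 → write 1, move →, go to p1
p1 | 11111[B]   read B → write 1, move ←, go to p1
p1 | 1111[1]1
Cell -1 holds 1 when M halts.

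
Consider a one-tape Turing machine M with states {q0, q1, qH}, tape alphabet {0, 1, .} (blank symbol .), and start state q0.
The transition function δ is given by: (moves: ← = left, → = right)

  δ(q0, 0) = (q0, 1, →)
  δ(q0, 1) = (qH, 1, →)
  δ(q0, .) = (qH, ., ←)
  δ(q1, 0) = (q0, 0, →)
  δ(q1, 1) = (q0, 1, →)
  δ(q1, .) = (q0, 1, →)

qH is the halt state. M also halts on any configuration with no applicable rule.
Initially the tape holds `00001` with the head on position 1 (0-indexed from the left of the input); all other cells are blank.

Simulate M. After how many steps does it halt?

4

state=q0 head=1 tape=0[0]001.   (q0,0)→(q0,1,→)
state=q0 head=2 tape=01[0]01.   (q0,0)→(q0,1,→)
state=q0 head=3 tape=011[0]1.   (q0,0)→(q0,1,→)
state=q0 head=4 tape=0111[1].   (q0,1)→(qH,1,→)
state=qH head=5 tape=01111[.]
M halts after 4 transitions.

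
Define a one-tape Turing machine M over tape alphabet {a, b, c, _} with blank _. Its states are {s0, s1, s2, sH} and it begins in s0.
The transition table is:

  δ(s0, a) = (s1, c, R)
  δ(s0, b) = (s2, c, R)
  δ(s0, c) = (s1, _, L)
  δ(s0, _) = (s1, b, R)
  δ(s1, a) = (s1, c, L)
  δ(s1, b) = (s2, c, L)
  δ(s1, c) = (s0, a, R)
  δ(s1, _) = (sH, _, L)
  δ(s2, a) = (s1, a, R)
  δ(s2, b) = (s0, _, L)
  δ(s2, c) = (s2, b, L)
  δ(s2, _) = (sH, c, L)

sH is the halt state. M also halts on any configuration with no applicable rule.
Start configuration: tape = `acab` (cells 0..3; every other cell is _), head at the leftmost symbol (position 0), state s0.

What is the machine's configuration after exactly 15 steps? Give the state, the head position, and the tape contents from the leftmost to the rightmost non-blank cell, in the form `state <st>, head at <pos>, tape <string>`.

state=s0 head=0 tape=_[a]cab   (s0,a)→(s1,c,R)
state=s1 head=1 tape=_c[c]ab   (s1,c)→(s0,a,R)
state=s0 head=2 tape=_ca[a]b   (s0,a)→(s1,c,R)
state=s1 head=3 tape=_cac[b]   (s1,b)→(s2,c,L)
state=s2 head=2 tape=_ca[c]c   (s2,c)→(s2,b,L)
state=s2 head=1 tape=_c[a]bc   (s2,a)→(s1,a,R)
state=s1 head=2 tape=_ca[b]c   (s1,b)→(s2,c,L)
state=s2 head=1 tape=_c[a]cc   (s2,a)→(s1,a,R)
state=s1 head=2 tape=_ca[c]c   (s1,c)→(s0,a,R)
state=s0 head=3 tape=_caa[c]   (s0,c)→(s1,_,L)
state=s1 head=2 tape=_ca[a]_   (s1,a)→(s1,c,L)
state=s1 head=1 tape=_c[a]c_   (s1,a)→(s1,c,L)
state=s1 head=0 tape=_[c]cc_   (s1,c)→(s0,a,R)
state=s0 head=1 tape=_a[c]c_   (s0,c)→(s1,_,L)
state=s1 head=0 tape=_[a]_c_   (s1,a)→(s1,c,L)
state=s1 head=-1 tape=[_]c_c_
After 15 steps: state s1, head at -1, tape c_c.

state s1, head at -1, tape c_c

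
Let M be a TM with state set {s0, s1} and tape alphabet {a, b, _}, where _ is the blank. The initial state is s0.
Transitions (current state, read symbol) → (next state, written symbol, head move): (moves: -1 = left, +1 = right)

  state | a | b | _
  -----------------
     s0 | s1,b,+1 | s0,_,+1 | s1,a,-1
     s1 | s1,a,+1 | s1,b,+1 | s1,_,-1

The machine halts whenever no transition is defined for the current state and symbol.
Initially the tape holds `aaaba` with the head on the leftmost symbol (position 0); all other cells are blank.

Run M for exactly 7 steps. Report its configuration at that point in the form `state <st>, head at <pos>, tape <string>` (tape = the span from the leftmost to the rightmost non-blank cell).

s0 | [a]aaba_   read a → write b, move +1, go to s1
s1 | b[a]aba_   read a → write a, move +1, go to s1
s1 | ba[a]ba_   read a → write a, move +1, go to s1
s1 | baa[b]a_   read b → write b, move +1, go to s1
s1 | baab[a]_   read a → write a, move +1, go to s1
s1 | baaba[_]   read _ → write _, move -1, go to s1
s1 | baab[a]_   read a → write a, move +1, go to s1
s1 | baaba[_]
After 7 steps: state s1, head at 5, tape baaba.

state s1, head at 5, tape baaba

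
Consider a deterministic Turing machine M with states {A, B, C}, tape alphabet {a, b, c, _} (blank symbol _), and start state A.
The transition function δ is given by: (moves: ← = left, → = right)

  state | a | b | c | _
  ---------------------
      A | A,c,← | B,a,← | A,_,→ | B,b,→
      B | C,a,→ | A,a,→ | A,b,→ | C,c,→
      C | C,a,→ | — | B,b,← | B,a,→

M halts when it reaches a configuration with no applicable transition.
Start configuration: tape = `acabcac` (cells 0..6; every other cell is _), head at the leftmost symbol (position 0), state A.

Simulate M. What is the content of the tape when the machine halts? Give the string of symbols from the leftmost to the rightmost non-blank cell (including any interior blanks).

cabccccac

A | __[a]cabcac   read a → write c, move ←, go to A
A | _[_]ccabcac   read _ → write b, move →, go to B
B | _b[c]cabcac   read c → write b, move →, go to A
A | _bb[c]abcac   read c → write _, move →, go to A
A | _bb_[a]bcac   read a → write c, move ←, go to A
A | _bb[_]cbcac   read _ → write b, move →, go to B
B | _bbb[c]bcac   read c → write b, move →, go to A
A | _bbbb[b]cac   read b → write a, move ←, go to B
B | _bbb[b]acac   read b → write a, move →, go to A
A | _bbba[a]cac   read a → write c, move ←, go to A
A | _bbb[a]ccac   read a → write c, move ←, go to A
A | _bb[b]cccac   read b → write a, move ←, go to B
B | _b[b]acccac   read b → write a, move →, go to A
A | _ba[a]cccac   read a → write c, move ←, go to A
A | _b[a]ccccac   read a → write c, move ←, go to A
A | _[b]cccccac   read b → write a, move ←, go to B
B | [_]acccccac   read _ → write c, move →, go to C
C | c[a]cccccac   read a → write a, move →, go to C
C | ca[c]ccccac   read c → write b, move ←, go to B
B | c[a]bccccac   read a → write a, move →, go to C
C | ca[b]ccccac
The non-blank tape span at halt is cabccccac.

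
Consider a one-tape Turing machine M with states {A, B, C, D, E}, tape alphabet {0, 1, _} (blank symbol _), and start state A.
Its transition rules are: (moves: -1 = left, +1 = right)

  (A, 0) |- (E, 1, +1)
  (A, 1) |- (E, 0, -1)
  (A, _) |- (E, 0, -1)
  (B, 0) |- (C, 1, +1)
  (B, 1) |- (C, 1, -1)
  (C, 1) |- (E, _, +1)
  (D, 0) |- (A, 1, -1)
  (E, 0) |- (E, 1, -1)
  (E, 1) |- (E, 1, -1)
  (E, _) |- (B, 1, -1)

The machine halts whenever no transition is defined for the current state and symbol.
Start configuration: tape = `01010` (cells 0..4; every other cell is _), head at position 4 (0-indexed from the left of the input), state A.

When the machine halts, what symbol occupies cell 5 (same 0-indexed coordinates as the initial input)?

1

state=A head=4 tape=_0101[0]_   (A,0)→(E,1,+1)
state=E head=5 tape=_01011[_]   (E,_)→(B,1,-1)
state=B head=4 tape=_0101[1]1   (B,1)→(C,1,-1)
state=C head=3 tape=_010[1]11   (C,1)→(E,_,+1)
state=E head=4 tape=_010_[1]1   (E,1)→(E,1,-1)
state=E head=3 tape=_010[_]11   (E,_)→(B,1,-1)
state=B head=2 tape=_01[0]111   (B,0)→(C,1,+1)
state=C head=3 tape=_011[1]11   (C,1)→(E,_,+1)
state=E head=4 tape=_011_[1]1   (E,1)→(E,1,-1)
state=E head=3 tape=_011[_]11   (E,_)→(B,1,-1)
state=B head=2 tape=_01[1]111   (B,1)→(C,1,-1)
state=C head=1 tape=_0[1]1111   (C,1)→(E,_,+1)
state=E head=2 tape=_0_[1]111   (E,1)→(E,1,-1)
state=E head=1 tape=_0[_]1111   (E,_)→(B,1,-1)
state=B head=0 tape=_[0]11111   (B,0)→(C,1,+1)
state=C head=1 tape=_1[1]1111   (C,1)→(E,_,+1)
state=E head=2 tape=_1_[1]111   (E,1)→(E,1,-1)
state=E head=1 tape=_1[_]1111   (E,_)→(B,1,-1)
state=B head=0 tape=_[1]11111   (B,1)→(C,1,-1)
state=C head=-1 tape=[_]111111
Cell 5 holds 1 when M halts.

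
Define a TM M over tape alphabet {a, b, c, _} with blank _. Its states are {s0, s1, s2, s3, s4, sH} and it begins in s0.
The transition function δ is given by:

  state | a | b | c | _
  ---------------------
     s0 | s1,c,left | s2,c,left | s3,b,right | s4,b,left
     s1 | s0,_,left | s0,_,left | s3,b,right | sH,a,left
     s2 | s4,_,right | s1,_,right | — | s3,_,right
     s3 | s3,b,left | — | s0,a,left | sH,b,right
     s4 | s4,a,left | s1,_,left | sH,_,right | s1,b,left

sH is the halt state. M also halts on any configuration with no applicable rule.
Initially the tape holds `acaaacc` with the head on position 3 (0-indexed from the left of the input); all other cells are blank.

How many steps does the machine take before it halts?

4

state=s0 head=3 tape=aca[a]acc   (s0,a)→(s1,c,left)
state=s1 head=2 tape=ac[a]cacc   (s1,a)→(s0,_,left)
state=s0 head=1 tape=a[c]_cacc   (s0,c)→(s3,b,right)
state=s3 head=2 tape=ab[_]cacc   (s3,_)→(sH,b,right)
state=sH head=3 tape=abb[c]acc
M halts after 4 transitions.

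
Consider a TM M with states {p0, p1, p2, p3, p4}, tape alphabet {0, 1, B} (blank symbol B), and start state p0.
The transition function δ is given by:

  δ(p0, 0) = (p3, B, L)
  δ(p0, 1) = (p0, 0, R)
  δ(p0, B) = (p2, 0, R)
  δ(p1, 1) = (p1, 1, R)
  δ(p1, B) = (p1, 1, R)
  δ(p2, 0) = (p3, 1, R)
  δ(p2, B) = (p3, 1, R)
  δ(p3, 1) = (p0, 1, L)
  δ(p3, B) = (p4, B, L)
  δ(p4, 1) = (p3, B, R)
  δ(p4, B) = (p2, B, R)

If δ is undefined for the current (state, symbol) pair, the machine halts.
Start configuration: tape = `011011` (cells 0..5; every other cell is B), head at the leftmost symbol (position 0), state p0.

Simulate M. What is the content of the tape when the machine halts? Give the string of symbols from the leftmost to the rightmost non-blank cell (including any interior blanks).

000B11

state=p0 head=0 tape=BB[0]11011   (p0,0)→(p3,B,L)
state=p3 head=-1 tape=B[B]B11011   (p3,B)→(p4,B,L)
state=p4 head=-2 tape=[B]BB11011   (p4,B)→(p2,B,R)
state=p2 head=-1 tape=B[B]B11011   (p2,B)→(p3,1,R)
state=p3 head=0 tape=B1[B]11011   (p3,B)→(p4,B,L)
state=p4 head=-1 tape=B[1]B11011   (p4,1)→(p3,B,R)
state=p3 head=0 tape=BB[B]11011   (p3,B)→(p4,B,L)
state=p4 head=-1 tape=B[B]B11011   (p4,B)→(p2,B,R)
state=p2 head=0 tape=BB[B]11011   (p2,B)→(p3,1,R)
state=p3 head=1 tape=BB1[1]1011   (p3,1)→(p0,1,L)
state=p0 head=0 tape=BB[1]11011   (p0,1)→(p0,0,R)
state=p0 head=1 tape=BB0[1]1011   (p0,1)→(p0,0,R)
state=p0 head=2 tape=BB00[1]011   (p0,1)→(p0,0,R)
state=p0 head=3 tape=BB000[0]11   (p0,0)→(p3,B,L)
state=p3 head=2 tape=BB00[0]B11
The non-blank tape span at halt is 000B11.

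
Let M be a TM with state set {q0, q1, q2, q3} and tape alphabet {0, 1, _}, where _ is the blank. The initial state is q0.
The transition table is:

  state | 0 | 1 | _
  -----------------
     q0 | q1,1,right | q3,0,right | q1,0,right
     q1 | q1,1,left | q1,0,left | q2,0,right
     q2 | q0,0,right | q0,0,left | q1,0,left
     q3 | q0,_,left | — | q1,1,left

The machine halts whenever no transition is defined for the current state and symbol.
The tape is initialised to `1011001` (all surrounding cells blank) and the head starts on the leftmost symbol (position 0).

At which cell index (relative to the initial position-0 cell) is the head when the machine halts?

state=q0 head=0 tape=___[1]011001   (q0,1)→(q3,0,right)
state=q3 head=1 tape=___0[0]11001   (q3,0)→(q0,_,left)
state=q0 head=0 tape=___[0]_11001   (q0,0)→(q1,1,right)
state=q1 head=1 tape=___1[_]11001   (q1,_)→(q2,0,right)
state=q2 head=2 tape=___10[1]1001   (q2,1)→(q0,0,left)
state=q0 head=1 tape=___1[0]01001   (q0,0)→(q1,1,right)
state=q1 head=2 tape=___11[0]1001   (q1,0)→(q1,1,left)
state=q1 head=1 tape=___1[1]11001   (q1,1)→(q1,0,left)
state=q1 head=0 tape=___[1]011001   (q1,1)→(q1,0,left)
state=q1 head=-1 tape=__[_]0011001   (q1,_)→(q2,0,right)
state=q2 head=0 tape=__0[0]011001   (q2,0)→(q0,0,right)
state=q0 head=1 tape=__00[0]11001   (q0,0)→(q1,1,right)
state=q1 head=2 tape=__001[1]1001   (q1,1)→(q1,0,left)
state=q1 head=1 tape=__00[1]01001   (q1,1)→(q1,0,left)
state=q1 head=0 tape=__0[0]001001   (q1,0)→(q1,1,left)
state=q1 head=-1 tape=__[0]1001001   (q1,0)→(q1,1,left)
state=q1 head=-2 tape=_[_]11001001   (q1,_)→(q2,0,right)
state=q2 head=-1 tape=_0[1]1001001   (q2,1)→(q0,0,left)
state=q0 head=-2 tape=_[0]01001001   (q0,0)→(q1,1,right)
state=q1 head=-1 tape=_1[0]1001001   (q1,0)→(q1,1,left)
state=q1 head=-2 tape=_[1]11001001   (q1,1)→(q1,0,left)
state=q1 head=-3 tape=[_]011001001   (q1,_)→(q2,0,right)
state=q2 head=-2 tape=0[0]11001001   (q2,0)→(q0,0,right)
state=q0 head=-1 tape=00[1]1001001   (q0,1)→(q3,0,right)
state=q3 head=0 tape=000[1]001001
At halt the head is at cell 0.

0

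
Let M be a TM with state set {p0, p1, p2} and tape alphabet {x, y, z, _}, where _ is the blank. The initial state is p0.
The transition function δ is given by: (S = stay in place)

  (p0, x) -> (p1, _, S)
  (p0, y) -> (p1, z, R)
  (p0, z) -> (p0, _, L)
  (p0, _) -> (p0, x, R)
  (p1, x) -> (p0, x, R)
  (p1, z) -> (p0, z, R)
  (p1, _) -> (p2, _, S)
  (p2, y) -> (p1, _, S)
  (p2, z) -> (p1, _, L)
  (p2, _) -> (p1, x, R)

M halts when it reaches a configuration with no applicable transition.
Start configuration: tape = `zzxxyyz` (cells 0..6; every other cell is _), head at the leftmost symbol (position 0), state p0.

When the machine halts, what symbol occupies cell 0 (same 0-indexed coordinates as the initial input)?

x

state=p0 head=0 tape=_[z]zxxyyz   (p0,z)→(p0,_,L)
state=p0 head=-1 tape=[_]_zxxyyz   (p0,_)→(p0,x,R)
state=p0 head=0 tape=x[_]zxxyyz   (p0,_)→(p0,x,R)
state=p0 head=1 tape=xx[z]xxyyz   (p0,z)→(p0,_,L)
state=p0 head=0 tape=x[x]_xxyyz   (p0,x)→(p1,_,S)
state=p1 head=0 tape=x[_]_xxyyz   (p1,_)→(p2,_,S)
state=p2 head=0 tape=x[_]_xxyyz   (p2,_)→(p1,x,R)
state=p1 head=1 tape=xx[_]xxyyz   (p1,_)→(p2,_,S)
state=p2 head=1 tape=xx[_]xxyyz   (p2,_)→(p1,x,R)
state=p1 head=2 tape=xxx[x]xyyz   (p1,x)→(p0,x,R)
state=p0 head=3 tape=xxxx[x]yyz   (p0,x)→(p1,_,S)
state=p1 head=3 tape=xxxx[_]yyz   (p1,_)→(p2,_,S)
state=p2 head=3 tape=xxxx[_]yyz   (p2,_)→(p1,x,R)
state=p1 head=4 tape=xxxxx[y]yz
Cell 0 holds x when M halts.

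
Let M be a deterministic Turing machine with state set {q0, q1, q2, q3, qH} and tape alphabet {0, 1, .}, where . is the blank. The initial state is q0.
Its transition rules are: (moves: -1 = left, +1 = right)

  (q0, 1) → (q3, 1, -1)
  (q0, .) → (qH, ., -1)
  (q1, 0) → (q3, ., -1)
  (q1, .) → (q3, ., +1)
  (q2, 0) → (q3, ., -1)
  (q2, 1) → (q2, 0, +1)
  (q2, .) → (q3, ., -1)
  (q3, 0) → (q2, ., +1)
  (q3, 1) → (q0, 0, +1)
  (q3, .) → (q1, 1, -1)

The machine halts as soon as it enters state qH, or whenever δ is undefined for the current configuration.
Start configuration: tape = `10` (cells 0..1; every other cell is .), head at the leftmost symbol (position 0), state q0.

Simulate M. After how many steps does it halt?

q0 | ..[1]0   read 1 → write 1, move -1, go to q3
q3 | .[.]10   read . → write 1, move -1, go to q1
q1 | [.]110   read . → write ., move +1, go to q3
q3 | .[1]10   read 1 → write 0, move +1, go to q0
q0 | .0[1]0   read 1 → write 1, move -1, go to q3
q3 | .[0]10   read 0 → write ., move +1, go to q2
q2 | ..[1]0   read 1 → write 0, move +1, go to q2
q2 | ..0[0]   read 0 → write ., move -1, go to q3
q3 | ..[0].   read 0 → write ., move +1, go to q2
q2 | ...[.]   read . → write ., move -1, go to q3
q3 | ..[.].   read . → write 1, move -1, go to q1
q1 | .[.]1.   read . → write ., move +1, go to q3
q3 | ..[1].   read 1 → write 0, move +1, go to q0
q0 | ..0[.]   read . → write ., move -1, go to qH
qH | ..[0].
M halts after 14 transitions.

14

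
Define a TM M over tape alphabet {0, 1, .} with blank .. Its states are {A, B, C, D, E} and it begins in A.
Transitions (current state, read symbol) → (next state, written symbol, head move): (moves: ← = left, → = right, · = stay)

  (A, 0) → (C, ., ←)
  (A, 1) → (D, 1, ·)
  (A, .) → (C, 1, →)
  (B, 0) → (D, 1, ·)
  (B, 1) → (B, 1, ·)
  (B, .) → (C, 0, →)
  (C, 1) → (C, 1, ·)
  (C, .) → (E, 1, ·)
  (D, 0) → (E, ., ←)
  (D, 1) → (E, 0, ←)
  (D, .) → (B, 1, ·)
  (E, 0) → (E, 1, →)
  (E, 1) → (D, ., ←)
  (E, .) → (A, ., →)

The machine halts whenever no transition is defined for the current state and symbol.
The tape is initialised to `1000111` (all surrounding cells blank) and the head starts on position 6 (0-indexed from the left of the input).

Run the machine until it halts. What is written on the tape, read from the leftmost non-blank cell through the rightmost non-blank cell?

11.10

state=A head=6 tape=100011[1]   (A,1)→(D,1,·)
state=D head=6 tape=100011[1]   (D,1)→(E,0,←)
state=E head=5 tape=10001[1]0   (E,1)→(D,.,←)
state=D head=4 tape=1000[1].0   (D,1)→(E,0,←)
state=E head=3 tape=100[0]0.0   (E,0)→(E,1,→)
state=E head=4 tape=1001[0].0   (E,0)→(E,1,→)
state=E head=5 tape=10011[.]0   (E,.)→(A,.,→)
state=A head=6 tape=10011.[0]   (A,0)→(C,.,←)
state=C head=5 tape=10011[.].   (C,.)→(E,1,·)
state=E head=5 tape=10011[1].   (E,1)→(D,.,←)
state=D head=4 tape=1001[1]..   (D,1)→(E,0,←)
state=E head=3 tape=100[1]0..   (E,1)→(D,.,←)
state=D head=2 tape=10[0].0..   (D,0)→(E,.,←)
state=E head=1 tape=1[0]..0..   (E,0)→(E,1,→)
state=E head=2 tape=11[.].0..   (E,.)→(A,.,→)
state=A head=3 tape=11.[.]0..   (A,.)→(C,1,→)
state=C head=4 tape=11.1[0]..
The non-blank tape span at halt is 11.10.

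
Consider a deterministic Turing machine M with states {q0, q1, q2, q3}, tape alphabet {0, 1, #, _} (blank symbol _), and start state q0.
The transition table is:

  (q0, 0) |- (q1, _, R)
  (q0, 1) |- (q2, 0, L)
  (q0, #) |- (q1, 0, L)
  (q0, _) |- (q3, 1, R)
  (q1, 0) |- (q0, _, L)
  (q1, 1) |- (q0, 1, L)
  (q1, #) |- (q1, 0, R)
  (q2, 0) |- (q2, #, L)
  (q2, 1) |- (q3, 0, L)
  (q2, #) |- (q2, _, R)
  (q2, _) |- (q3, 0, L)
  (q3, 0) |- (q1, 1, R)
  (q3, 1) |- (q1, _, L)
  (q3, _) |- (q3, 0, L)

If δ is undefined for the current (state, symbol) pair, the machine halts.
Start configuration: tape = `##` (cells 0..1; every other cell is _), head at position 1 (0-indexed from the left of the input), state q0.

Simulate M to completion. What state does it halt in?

state=q0 head=1 tape=#[#]   (q0,#)→(q1,0,L)
state=q1 head=0 tape=[#]0   (q1,#)→(q1,0,R)
state=q1 head=1 tape=0[0]   (q1,0)→(q0,_,L)
state=q0 head=0 tape=[0]_   (q0,0)→(q1,_,R)
state=q1 head=1 tape=_[_]
No transition is defined for (q1, _); M halts in state q1.

q1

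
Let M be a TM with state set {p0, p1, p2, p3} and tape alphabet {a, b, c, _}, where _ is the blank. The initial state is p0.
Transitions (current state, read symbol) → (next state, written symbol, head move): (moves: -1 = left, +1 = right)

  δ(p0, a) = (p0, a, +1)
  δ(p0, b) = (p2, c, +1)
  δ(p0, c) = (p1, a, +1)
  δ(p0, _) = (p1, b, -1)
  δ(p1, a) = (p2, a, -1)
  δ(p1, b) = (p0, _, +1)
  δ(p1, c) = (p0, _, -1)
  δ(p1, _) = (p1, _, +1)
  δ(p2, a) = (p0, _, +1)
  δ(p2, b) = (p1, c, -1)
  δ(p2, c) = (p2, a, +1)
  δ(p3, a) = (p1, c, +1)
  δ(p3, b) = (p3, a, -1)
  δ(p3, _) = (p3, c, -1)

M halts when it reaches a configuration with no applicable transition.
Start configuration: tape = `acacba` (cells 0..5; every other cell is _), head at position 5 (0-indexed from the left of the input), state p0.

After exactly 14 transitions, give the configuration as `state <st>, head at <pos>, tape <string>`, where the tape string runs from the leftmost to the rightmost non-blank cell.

p0 | acacb[a]__   read a → write a, move +1, go to p0
p0 | acacba[_]_   read _ → write b, move -1, go to p1
p1 | acacb[a]b_   read a → write a, move -1, go to p2
p2 | acac[b]ab_   read b → write c, move -1, go to p1
p1 | aca[c]cab_   read c → write _, move -1, go to p0
p0 | ac[a]_cab_   read a → write a, move +1, go to p0
p0 | aca[_]cab_   read _ → write b, move -1, go to p1
p1 | ac[a]bcab_   read a → write a, move -1, go to p2
p2 | a[c]abcab_   read c → write a, move +1, go to p2
p2 | aa[a]bcab_   read a → write _, move +1, go to p0
p0 | aa_[b]cab_   read b → write c, move +1, go to p2
p2 | aa_c[c]ab_   read c → write a, move +1, go to p2
p2 | aa_ca[a]b_   read a → write _, move +1, go to p0
p0 | aa_ca_[b]_   read b → write c, move +1, go to p2
p2 | aa_ca_c[_]
After 14 steps: state p2, head at 7, tape aa_ca_c.

state p2, head at 7, tape aa_ca_c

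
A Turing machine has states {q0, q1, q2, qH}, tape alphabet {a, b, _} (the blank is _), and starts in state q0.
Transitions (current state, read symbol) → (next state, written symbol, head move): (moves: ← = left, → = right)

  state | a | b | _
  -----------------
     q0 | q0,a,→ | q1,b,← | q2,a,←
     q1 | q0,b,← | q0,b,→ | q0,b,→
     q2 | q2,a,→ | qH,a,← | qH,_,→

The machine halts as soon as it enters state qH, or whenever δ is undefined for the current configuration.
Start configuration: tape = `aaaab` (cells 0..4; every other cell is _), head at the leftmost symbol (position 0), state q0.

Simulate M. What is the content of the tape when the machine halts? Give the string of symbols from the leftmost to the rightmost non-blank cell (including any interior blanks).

q0 | __[a]aaab   read a → write a, move →, go to q0
q0 | __a[a]aab   read a → write a, move →, go to q0
q0 | __aa[a]ab   read a → write a, move →, go to q0
q0 | __aaa[a]b   read a → write a, move →, go to q0
q0 | __aaaa[b]   read b → write b, move ←, go to q1
q1 | __aaa[a]b   read a → write b, move ←, go to q0
q0 | __aa[a]bb   read a → write a, move →, go to q0
q0 | __aaa[b]b   read b → write b, move ←, go to q1
q1 | __aa[a]bb   read a → write b, move ←, go to q0
q0 | __a[a]bbb   read a → write a, move →, go to q0
q0 | __aa[b]bb   read b → write b, move ←, go to q1
q1 | __a[a]bbb   read a → write b, move ←, go to q0
q0 | __[a]bbbb   read a → write a, move →, go to q0
q0 | __a[b]bbb   read b → write b, move ←, go to q1
q1 | __[a]bbbb   read a → write b, move ←, go to q0
q0 | _[_]bbbbb   read _ → write a, move ←, go to q2
q2 | [_]abbbbb   read _ → write _, move →, go to qH
qH | _[a]bbbbb
The non-blank tape span at halt is abbbbb.

abbbbb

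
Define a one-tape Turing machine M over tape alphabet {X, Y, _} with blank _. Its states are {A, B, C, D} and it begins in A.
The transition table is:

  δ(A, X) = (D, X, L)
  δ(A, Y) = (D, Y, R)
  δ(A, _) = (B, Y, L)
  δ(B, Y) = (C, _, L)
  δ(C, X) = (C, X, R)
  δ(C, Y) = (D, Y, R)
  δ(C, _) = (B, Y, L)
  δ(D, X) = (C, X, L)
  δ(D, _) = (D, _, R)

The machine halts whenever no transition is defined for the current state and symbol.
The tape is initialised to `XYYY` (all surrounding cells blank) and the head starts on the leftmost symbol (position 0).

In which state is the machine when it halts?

A | __[X]YYY   read X → write X, move L, go to D
D | _[_]XYYY   read _ → write _, move R, go to D
D | __[X]YYY   read X → write X, move L, go to C
C | _[_]XYYY   read _ → write Y, move L, go to B
B | [_]YXYYY
No transition is defined for (B, _); M halts in state B.

B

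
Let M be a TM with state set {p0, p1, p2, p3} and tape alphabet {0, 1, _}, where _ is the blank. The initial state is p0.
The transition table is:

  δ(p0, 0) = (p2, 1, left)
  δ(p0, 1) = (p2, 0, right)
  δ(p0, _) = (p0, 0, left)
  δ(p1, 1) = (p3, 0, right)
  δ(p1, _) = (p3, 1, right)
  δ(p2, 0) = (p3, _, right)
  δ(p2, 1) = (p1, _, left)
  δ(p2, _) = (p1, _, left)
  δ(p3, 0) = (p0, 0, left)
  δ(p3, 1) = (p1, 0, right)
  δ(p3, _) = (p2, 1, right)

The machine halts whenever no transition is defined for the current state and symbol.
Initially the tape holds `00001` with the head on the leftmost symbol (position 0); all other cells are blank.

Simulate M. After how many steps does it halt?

state=p0 head=0 tape=__[0]0001   (p0,0)→(p2,1,left)
state=p2 head=-1 tape=_[_]10001   (p2,_)→(p1,_,left)
state=p1 head=-2 tape=[_]_10001   (p1,_)→(p3,1,right)
state=p3 head=-1 tape=1[_]10001   (p3,_)→(p2,1,right)
state=p2 head=0 tape=11[1]0001   (p2,1)→(p1,_,left)
state=p1 head=-1 tape=1[1]_0001   (p1,1)→(p3,0,right)
state=p3 head=0 tape=10[_]0001   (p3,_)→(p2,1,right)
state=p2 head=1 tape=101[0]001   (p2,0)→(p3,_,right)
state=p3 head=2 tape=101_[0]01   (p3,0)→(p0,0,left)
state=p0 head=1 tape=101[_]001   (p0,_)→(p0,0,left)
state=p0 head=0 tape=10[1]0001   (p0,1)→(p2,0,right)
state=p2 head=1 tape=100[0]001   (p2,0)→(p3,_,right)
state=p3 head=2 tape=100_[0]01   (p3,0)→(p0,0,left)
state=p0 head=1 tape=100[_]001   (p0,_)→(p0,0,left)
state=p0 head=0 tape=10[0]0001   (p0,0)→(p2,1,left)
state=p2 head=-1 tape=1[0]10001   (p2,0)→(p3,_,right)
state=p3 head=0 tape=1_[1]0001   (p3,1)→(p1,0,right)
state=p1 head=1 tape=1_0[0]001
M halts after 17 transitions.

17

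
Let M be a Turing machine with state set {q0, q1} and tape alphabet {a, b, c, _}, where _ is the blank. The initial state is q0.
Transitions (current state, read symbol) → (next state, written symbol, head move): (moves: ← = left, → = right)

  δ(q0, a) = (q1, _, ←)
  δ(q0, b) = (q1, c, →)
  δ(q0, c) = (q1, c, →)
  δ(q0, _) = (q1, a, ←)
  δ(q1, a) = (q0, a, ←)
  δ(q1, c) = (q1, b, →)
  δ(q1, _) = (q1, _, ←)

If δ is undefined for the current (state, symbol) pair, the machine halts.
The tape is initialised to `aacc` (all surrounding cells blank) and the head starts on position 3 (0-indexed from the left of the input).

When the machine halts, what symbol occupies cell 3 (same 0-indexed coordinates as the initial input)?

q0 | aac[c]_   read c → write c, move →, go to q1
q1 | aacc[_]   read _ → write _, move ←, go to q1
q1 | aac[c]_   read c → write b, move →, go to q1
q1 | aacb[_]   read _ → write _, move ←, go to q1
q1 | aac[b]_
Cell 3 holds b when M halts.

b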